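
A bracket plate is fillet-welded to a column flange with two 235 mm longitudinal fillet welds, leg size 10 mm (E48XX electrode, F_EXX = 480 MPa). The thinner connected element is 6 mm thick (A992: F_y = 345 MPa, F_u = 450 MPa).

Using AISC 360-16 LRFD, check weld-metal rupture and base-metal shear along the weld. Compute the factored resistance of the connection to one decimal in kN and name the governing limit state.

571.1 kN (base-metal shear governs)

Weld metal: throat = 0.707×10 = 7.07 mm, L = 2×235 = 470 mm. φR_n = 0.75 × 0.6 × 480 × 7.07 × 470 = 717.7 kN.
Base metal shear (6 mm plate): yield φR_n = 1.0×0.6×345×6×470 = 583.7 kN; rupture φR_n = 0.75×0.6×450×6×470 = 571.1 kN; take 571.1 kN (rupture).
Governing: min(717.7, 571.1) = 571.1 kN → base-metal shear.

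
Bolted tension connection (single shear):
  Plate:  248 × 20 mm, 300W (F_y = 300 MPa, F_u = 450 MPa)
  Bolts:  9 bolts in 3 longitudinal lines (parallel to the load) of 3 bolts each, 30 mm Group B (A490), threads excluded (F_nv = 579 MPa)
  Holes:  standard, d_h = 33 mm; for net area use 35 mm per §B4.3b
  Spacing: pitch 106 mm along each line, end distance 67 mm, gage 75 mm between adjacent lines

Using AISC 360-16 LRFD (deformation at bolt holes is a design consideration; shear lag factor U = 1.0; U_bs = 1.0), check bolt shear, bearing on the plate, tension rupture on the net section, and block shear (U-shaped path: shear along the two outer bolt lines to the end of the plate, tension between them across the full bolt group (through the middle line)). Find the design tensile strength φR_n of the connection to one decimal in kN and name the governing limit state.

965.3 kN (net-section rupture governs)

Bolt shear: A_b = π(30)²/4 = 706.86 mm². φR_n = 0.75 × 579 × 706.86 × 9 × 1 = 2762.6 kN.
Bearing (20 mm plate, F_u = 450 MPa): end bolts L_c = 67 − 33/2 = 50.5, R_n = min(1.2×50.5×20×450, 2.4×30×20×450) = 545.4 kN/bolt; interior L_c = 106 − 33 = 73, R_n = 648 kN/bolt. φR_n = 0.75 × (3×545.4 + 6×648) = 4143.2 kN.
Tension rupture (net): A_n = (248 − 3×35)×20 = 2860 mm² (U = 1.0, A_e = A_n). φR_n = 0.75 × 450 × 2860 = 965.3 kN.
Block shear: shear path 2×[67+2×106] = 2×279 mm, A_gv = 11160, A_nv = 2×(279 − 2.5×35)×20 = 7660 mm²; tension across gage: (150 − 2×35)×20 = 1600 mm². R_n = min(0.6×450×7660, 0.6×300×11160) + 1.0×450×1600 = min(2068.2, 2008.8) + 720 = 2728.8 kN. φR_n = 0.75 × 2728.8 = 2046.6 kN.
Governing: min(2762.6, 4143.2, 965.3, 2046.6) = 965.3 kN → net-section rupture.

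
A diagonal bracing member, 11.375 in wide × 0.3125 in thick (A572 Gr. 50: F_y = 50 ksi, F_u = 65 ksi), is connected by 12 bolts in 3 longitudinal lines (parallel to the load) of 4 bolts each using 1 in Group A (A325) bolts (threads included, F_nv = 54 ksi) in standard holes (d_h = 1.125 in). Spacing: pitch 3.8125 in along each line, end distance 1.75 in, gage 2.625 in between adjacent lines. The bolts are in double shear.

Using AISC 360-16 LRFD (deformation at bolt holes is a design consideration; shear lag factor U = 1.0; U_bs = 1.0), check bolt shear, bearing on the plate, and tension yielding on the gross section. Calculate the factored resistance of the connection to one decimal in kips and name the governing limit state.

160.0 kips (gross-section yield governs)

Bolt shear: A_b = π(1)²/4 = 0.7854 in². φR_n = 0.75 × 54 × 0.7854 × 12 × 2 = 763.4 kips.
Bearing (0.3125 in plate, F_u = 65 ksi): end bolts L_c = 1.75 − 1.125/2 = 1.1875, R_n = min(1.2×1.1875×0.3125×65, 2.4×1×0.3125×65) = 28.945 kips/bolt; interior L_c = 3.8125 − 1.125 = 2.6875, R_n = 48.75 kips/bolt. φR_n = 0.75 × (3×28.945 + 9×48.75) = 394.2 kips.
Tension yield (gross): A_g = 11.375×0.3125 = 3.5547 in². φR_n = 0.90 × 50 × 3.5547 = 160.0 kips.
Governing: min(763.4, 394.2, 160.0) = 160.0 kips → gross-section yield.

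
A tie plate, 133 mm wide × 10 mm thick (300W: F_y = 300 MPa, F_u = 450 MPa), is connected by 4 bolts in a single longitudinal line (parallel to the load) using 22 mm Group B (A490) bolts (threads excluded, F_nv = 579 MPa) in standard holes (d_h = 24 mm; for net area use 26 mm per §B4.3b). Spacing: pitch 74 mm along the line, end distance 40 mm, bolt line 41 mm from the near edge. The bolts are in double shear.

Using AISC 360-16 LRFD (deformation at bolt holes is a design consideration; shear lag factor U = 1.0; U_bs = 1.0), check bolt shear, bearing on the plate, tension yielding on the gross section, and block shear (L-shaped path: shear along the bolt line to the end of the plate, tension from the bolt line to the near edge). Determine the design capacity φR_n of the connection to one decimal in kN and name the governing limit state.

359.1 kN (gross-section yield governs)

Bolt shear: A_b = π(22)²/4 = 380.13 mm². φR_n = 0.75 × 579 × 380.13 × 4 × 2 = 1320.6 kN.
Bearing (10 mm plate, F_u = 450 MPa): end bolts L_c = 40 − 24/2 = 28, R_n = min(1.2×28×10×450, 2.4×22×10×450) = 151.2 kN/bolt; interior L_c = 74 − 24 = 50, R_n = 237.6 kN/bolt. φR_n = 0.75 × (1×151.2 + 3×237.6) = 648.0 kN.
Tension yield (gross): A_g = 133×10 = 1330 mm². φR_n = 0.90 × 300 × 1330 = 359.1 kN.
Block shear: shear path 1×[40+3×74] = 1×262 mm, A_gv = 2620, A_nv = 1×(262 − 3.5×26)×10 = 1710 mm²; tension to near edge: (41 − 0.5×26)×10 = 280 mm². R_n = min(0.6×450×1710, 0.6×300×2620) + 1.0×450×280 = min(461.7, 471.6) + 126 = 587.7 kN. φR_n = 0.75 × 587.7 = 440.8 kN.
Governing: min(1320.6, 648.0, 359.1, 440.8) = 359.1 kN → gross-section yield.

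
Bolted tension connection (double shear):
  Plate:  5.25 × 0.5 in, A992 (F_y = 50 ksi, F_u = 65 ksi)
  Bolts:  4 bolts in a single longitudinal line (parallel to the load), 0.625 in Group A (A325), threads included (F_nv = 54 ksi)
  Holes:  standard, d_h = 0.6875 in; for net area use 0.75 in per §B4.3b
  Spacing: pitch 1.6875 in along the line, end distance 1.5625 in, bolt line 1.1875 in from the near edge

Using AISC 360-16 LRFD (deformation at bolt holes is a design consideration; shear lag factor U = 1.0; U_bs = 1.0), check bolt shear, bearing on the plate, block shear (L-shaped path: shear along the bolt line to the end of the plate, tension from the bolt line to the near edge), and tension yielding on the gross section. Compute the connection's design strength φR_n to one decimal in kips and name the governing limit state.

78.3 kips (block shear governs)

Bolt shear: A_b = π(0.625)²/4 = 0.3068 in². φR_n = 0.75 × 54 × 0.3068 × 4 × 2 = 99.4 kips.
Bearing (0.5 in plate, F_u = 65 ksi): end bolts L_c = 1.5625 − 0.6875/2 = 1.21875, R_n = min(1.2×1.21875×0.5×65, 2.4×0.625×0.5×65) = 47.531 kips/bolt; interior L_c = 1.6875 − 0.6875 = 1, R_n = 39 kips/bolt. φR_n = 0.75 × (1×47.531 + 3×39) = 123.4 kips.
Block shear: shear path 1×[1.5625+3×1.6875] = 1×6.625 in, A_gv = 3.3125, A_nv = 1×(6.625 − 3.5×0.75)×0.5 = 2 in²; tension to near edge: (1.1875 − 0.5×0.75)×0.5 = 0.40625 in². R_n = min(0.6×65×2, 0.6×50×3.3125) + 1.0×65×0.40625 = min(78, 99.375) + 26.406 = 104.41 kips. φR_n = 0.75 × 104.41 = 78.3 kips.
Tension yield (gross): A_g = 5.25×0.5 = 2.625 in². φR_n = 0.90 × 50 × 2.625 = 118.1 kips.
Governing: min(99.4, 123.4, 78.3, 118.1) = 78.3 kips → block shear.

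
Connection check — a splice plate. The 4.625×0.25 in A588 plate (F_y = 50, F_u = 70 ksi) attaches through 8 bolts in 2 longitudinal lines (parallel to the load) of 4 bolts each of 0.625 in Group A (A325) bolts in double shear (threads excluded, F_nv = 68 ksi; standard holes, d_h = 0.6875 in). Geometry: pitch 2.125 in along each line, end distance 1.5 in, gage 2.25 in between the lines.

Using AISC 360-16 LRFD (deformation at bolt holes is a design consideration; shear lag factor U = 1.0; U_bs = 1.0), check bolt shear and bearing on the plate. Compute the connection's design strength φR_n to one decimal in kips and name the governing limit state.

Bolt shear: A_b = π(0.625)²/4 = 0.3068 in². φR_n = 0.75 × 68 × 0.3068 × 8 × 2 = 250.3 kips.
Bearing (0.25 in plate, F_u = 70 ksi): end bolts L_c = 1.5 − 0.6875/2 = 1.15625, R_n = min(1.2×1.15625×0.25×70, 2.4×0.625×0.25×70) = 24.281 kips/bolt; interior L_c = 2.125 − 0.6875 = 1.4375, R_n = 26.25 kips/bolt. φR_n = 0.75 × (2×24.281 + 6×26.25) = 154.5 kips.
Governing: min(250.3, 154.5) = 154.5 kips → bearing.

154.5 kips (bearing governs)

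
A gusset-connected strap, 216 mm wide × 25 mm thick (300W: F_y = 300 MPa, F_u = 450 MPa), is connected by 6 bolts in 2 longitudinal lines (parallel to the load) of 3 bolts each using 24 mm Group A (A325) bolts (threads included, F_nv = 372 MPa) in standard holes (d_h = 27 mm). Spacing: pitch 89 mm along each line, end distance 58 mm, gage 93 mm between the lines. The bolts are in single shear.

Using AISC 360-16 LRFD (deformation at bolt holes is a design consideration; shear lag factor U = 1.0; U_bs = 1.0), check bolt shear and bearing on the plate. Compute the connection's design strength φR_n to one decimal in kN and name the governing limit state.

Bolt shear: A_b = π(24)²/4 = 452.39 mm². φR_n = 0.75 × 372 × 452.39 × 6 × 1 = 757.3 kN.
Bearing (25 mm plate, F_u = 450 MPa): end bolts L_c = 58 − 27/2 = 44.5, R_n = min(1.2×44.5×25×450, 2.4×24×25×450) = 600.75 kN/bolt; interior L_c = 89 − 27 = 62, R_n = 648 kN/bolt. φR_n = 0.75 × (2×600.75 + 4×648) = 2845.1 kN.
Governing: min(757.3, 2845.1) = 757.3 kN → bolt shear.

757.3 kN (bolt shear governs)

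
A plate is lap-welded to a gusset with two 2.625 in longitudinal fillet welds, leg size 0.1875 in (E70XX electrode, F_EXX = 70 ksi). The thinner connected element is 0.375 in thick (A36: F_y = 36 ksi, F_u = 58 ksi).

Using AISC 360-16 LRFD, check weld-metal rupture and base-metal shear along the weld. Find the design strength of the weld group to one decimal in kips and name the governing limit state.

21.9 kips (weld metal governs)

Weld metal: throat = 0.707×0.1875 = 0.13256 in, L = 2×2.625 = 5.25 in. φR_n = 0.75 × 0.6 × 70 × 0.13256 × 5.25 = 21.9 kips.
Base metal shear (0.375 in plate): yield φR_n = 1.0×0.6×36×0.375×5.25 = 42.5 kips; rupture φR_n = 0.75×0.6×58×0.375×5.25 = 51.4 kips; take 42.5 kips (yield).
Governing: min(21.9, 42.5) = 21.9 kips → weld metal.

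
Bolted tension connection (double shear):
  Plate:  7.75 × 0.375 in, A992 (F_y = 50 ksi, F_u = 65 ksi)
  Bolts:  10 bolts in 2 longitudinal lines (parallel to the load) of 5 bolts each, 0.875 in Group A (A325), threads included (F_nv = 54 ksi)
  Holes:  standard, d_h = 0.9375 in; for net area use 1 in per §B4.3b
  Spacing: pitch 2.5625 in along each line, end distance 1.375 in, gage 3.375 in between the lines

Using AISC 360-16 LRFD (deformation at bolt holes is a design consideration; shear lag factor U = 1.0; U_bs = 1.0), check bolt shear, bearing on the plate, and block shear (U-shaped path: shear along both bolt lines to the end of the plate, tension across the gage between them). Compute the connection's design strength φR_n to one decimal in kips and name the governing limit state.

Bolt shear: A_b = π(0.875)²/4 = 0.60132 in². φR_n = 0.75 × 54 × 0.60132 × 10 × 2 = 487.1 kips.
Bearing (0.375 in plate, F_u = 65 ksi): end bolts L_c = 1.375 − 0.9375/2 = 0.90625, R_n = min(1.2×0.90625×0.375×65, 2.4×0.875×0.375×65) = 26.508 kips/bolt; interior L_c = 2.5625 − 0.9375 = 1.625, R_n = 47.531 kips/bolt. φR_n = 0.75 × (2×26.508 + 8×47.531) = 324.9 kips.
Block shear: shear path 2×[1.375+4×2.5625] = 2×11.625 in, A_gv = 8.7188, A_nv = 2×(11.625 − 4.5×1)×0.375 = 5.3438 in²; tension across gage: (3.375 − 1×1)×0.375 = 0.89063 in². R_n = min(0.6×65×5.3438, 0.6×50×8.7188) + 1.0×65×0.89063 = min(208.41, 261.56) + 57.891 = 266.3 kips. φR_n = 0.75 × 266.3 = 199.7 kips.
Governing: min(487.1, 324.9, 199.7) = 199.7 kips → block shear.

199.7 kips (block shear governs)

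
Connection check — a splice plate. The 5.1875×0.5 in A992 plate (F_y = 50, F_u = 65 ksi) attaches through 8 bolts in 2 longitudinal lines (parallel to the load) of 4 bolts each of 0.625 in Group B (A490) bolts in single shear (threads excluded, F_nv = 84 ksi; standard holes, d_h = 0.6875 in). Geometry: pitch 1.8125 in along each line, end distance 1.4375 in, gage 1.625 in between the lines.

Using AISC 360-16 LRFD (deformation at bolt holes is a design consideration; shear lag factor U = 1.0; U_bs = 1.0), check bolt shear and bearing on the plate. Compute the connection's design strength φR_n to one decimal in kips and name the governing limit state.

Bolt shear: A_b = π(0.625)²/4 = 0.3068 in². φR_n = 0.75 × 84 × 0.3068 × 8 × 1 = 154.6 kips.
Bearing (0.5 in plate, F_u = 65 ksi): end bolts L_c = 1.4375 − 0.6875/2 = 1.09375, R_n = min(1.2×1.09375×0.5×65, 2.4×0.625×0.5×65) = 42.656 kips/bolt; interior L_c = 1.8125 − 0.6875 = 1.125, R_n = 43.875 kips/bolt. φR_n = 0.75 × (2×42.656 + 6×43.875) = 261.4 kips.
Governing: min(154.6, 261.4) = 154.6 kips → bolt shear.

154.6 kips (bolt shear governs)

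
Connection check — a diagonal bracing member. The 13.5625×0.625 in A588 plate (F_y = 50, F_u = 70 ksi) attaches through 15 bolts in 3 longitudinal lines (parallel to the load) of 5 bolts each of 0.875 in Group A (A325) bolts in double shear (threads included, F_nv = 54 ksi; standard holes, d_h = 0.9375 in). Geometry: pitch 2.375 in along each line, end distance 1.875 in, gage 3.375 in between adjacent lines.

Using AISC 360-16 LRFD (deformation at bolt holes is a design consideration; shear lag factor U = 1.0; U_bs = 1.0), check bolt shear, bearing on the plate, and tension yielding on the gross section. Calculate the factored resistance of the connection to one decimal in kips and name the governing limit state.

Bolt shear: A_b = π(0.875)²/4 = 0.60132 in². φR_n = 0.75 × 54 × 0.60132 × 15 × 2 = 730.6 kips.
Bearing (0.625 in plate, F_u = 70 ksi): end bolts L_c = 1.875 − 0.9375/2 = 1.40625, R_n = min(1.2×1.40625×0.625×70, 2.4×0.875×0.625×70) = 73.828 kips/bolt; interior L_c = 2.375 − 0.9375 = 1.4375, R_n = 75.469 kips/bolt. φR_n = 0.75 × (3×73.828 + 12×75.469) = 845.3 kips.
Tension yield (gross): A_g = 13.5625×0.625 = 8.4766 in². φR_n = 0.90 × 50 × 8.4766 = 381.4 kips.
Governing: min(730.6, 845.3, 381.4) = 381.4 kips → gross-section yield.

381.4 kips (gross-section yield governs)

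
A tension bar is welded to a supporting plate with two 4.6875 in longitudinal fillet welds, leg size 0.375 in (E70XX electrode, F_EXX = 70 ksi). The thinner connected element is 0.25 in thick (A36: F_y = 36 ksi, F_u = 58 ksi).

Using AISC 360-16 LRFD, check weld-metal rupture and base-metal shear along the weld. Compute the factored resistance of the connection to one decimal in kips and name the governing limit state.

50.6 kips (base-metal shear governs)

Weld metal: throat = 0.707×0.375 = 0.26513 in, L = 2×4.6875 = 9.375 in. φR_n = 0.75 × 0.6 × 70 × 0.26513 × 9.375 = 78.3 kips.
Base metal shear (0.25 in plate): yield φR_n = 1.0×0.6×36×0.25×9.375 = 50.6 kips; rupture φR_n = 0.75×0.6×58×0.25×9.375 = 61.2 kips; take 50.6 kips (yield).
Governing: min(78.3, 50.6) = 50.6 kips → base-metal shear.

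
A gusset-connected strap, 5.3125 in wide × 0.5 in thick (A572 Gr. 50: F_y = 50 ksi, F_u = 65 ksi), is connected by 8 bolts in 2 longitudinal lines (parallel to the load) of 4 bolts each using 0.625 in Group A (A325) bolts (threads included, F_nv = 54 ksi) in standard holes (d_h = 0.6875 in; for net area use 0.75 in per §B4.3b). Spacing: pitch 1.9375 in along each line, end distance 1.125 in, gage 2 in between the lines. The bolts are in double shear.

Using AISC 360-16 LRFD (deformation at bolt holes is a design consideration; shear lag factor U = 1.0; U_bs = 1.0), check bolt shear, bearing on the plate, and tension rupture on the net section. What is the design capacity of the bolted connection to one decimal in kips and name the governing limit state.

92.9 kips (net-section rupture governs)

Bolt shear: A_b = π(0.625)²/4 = 0.3068 in². φR_n = 0.75 × 54 × 0.3068 × 8 × 2 = 198.8 kips.
Bearing (0.5 in plate, F_u = 65 ksi): end bolts L_c = 1.125 − 0.6875/2 = 0.78125, R_n = min(1.2×0.78125×0.5×65, 2.4×0.625×0.5×65) = 30.469 kips/bolt; interior L_c = 1.9375 − 0.6875 = 1.25, R_n = 48.75 kips/bolt. φR_n = 0.75 × (2×30.469 + 6×48.75) = 265.1 kips.
Tension rupture (net): A_n = (5.3125 − 2×0.75)×0.5 = 1.9063 in² (U = 1.0, A_e = A_n). φR_n = 0.75 × 65 × 1.9063 = 92.9 kips.
Governing: min(198.8, 265.1, 92.9) = 92.9 kips → net-section rupture.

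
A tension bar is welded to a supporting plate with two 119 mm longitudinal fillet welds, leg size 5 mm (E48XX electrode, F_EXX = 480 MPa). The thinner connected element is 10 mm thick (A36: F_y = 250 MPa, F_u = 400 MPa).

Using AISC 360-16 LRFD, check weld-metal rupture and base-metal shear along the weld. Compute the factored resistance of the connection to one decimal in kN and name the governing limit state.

181.7 kN (weld metal governs)

Weld metal: throat = 0.707×5 = 3.535 mm, L = 2×119 = 238 mm. φR_n = 0.75 × 0.6 × 480 × 3.535 × 238 = 181.7 kN.
Base metal shear (10 mm plate): yield φR_n = 1.0×0.6×250×10×238 = 357.0 kN; rupture φR_n = 0.75×0.6×400×10×238 = 428.4 kN; take 357.0 kN (yield).
Governing: min(181.7, 357.0) = 181.7 kN → weld metal.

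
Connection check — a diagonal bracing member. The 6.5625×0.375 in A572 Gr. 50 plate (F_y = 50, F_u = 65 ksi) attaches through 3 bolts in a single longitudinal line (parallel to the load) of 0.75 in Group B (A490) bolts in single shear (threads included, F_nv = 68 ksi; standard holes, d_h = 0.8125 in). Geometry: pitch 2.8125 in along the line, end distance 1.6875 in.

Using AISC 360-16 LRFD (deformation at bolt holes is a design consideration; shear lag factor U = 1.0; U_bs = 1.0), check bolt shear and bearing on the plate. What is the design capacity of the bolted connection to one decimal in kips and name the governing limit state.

Bolt shear: A_b = π(0.75)²/4 = 0.44179 in². φR_n = 0.75 × 68 × 0.44179 × 3 × 1 = 67.6 kips.
Bearing (0.375 in plate, F_u = 65 ksi): end bolts L_c = 1.6875 − 0.8125/2 = 1.28125, R_n = min(1.2×1.28125×0.375×65, 2.4×0.75×0.375×65) = 37.477 kips/bolt; interior L_c = 2.8125 − 0.8125 = 2, R_n = 43.875 kips/bolt. φR_n = 0.75 × (1×37.477 + 2×43.875) = 93.9 kips.
Governing: min(67.6, 93.9) = 67.6 kips → bolt shear.

67.6 kips (bolt shear governs)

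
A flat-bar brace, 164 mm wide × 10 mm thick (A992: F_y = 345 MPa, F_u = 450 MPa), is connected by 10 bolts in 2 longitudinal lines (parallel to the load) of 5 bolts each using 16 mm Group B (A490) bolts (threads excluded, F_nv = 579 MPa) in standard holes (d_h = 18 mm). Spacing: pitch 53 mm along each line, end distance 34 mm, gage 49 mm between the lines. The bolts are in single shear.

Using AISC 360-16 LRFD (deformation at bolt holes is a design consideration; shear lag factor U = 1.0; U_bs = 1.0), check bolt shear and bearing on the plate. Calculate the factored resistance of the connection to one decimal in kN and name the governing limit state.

Bolt shear: A_b = π(16)²/4 = 201.06 mm². φR_n = 0.75 × 579 × 201.06 × 10 × 1 = 873.1 kN.
Bearing (10 mm plate, F_u = 450 MPa): end bolts L_c = 34 − 18/2 = 25, R_n = min(1.2×25×10×450, 2.4×16×10×450) = 135 kN/bolt; interior L_c = 53 − 18 = 35, R_n = 172.8 kN/bolt. φR_n = 0.75 × (2×135 + 8×172.8) = 1239.3 kN.
Governing: min(873.1, 1239.3) = 873.1 kN → bolt shear.

873.1 kN (bolt shear governs)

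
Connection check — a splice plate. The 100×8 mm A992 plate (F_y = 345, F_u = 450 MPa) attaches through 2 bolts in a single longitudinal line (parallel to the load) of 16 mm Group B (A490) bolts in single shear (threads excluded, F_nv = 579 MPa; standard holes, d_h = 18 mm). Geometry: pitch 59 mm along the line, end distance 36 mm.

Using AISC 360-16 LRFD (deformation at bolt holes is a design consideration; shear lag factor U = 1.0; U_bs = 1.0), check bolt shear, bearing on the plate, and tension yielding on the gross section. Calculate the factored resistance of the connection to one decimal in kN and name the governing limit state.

Bolt shear: A_b = π(16)²/4 = 201.06 mm². φR_n = 0.75 × 579 × 201.06 × 2 × 1 = 174.6 kN.
Bearing (8 mm plate, F_u = 450 MPa): end bolts L_c = 36 − 18/2 = 27, R_n = min(1.2×27×8×450, 2.4×16×8×450) = 116.64 kN/bolt; interior L_c = 59 − 18 = 41, R_n = 138.24 kN/bolt. φR_n = 0.75 × (1×116.64 + 1×138.24) = 191.2 kN.
Tension yield (gross): A_g = 100×8 = 800 mm². φR_n = 0.90 × 345 × 800 = 248.4 kN.
Governing: min(174.6, 191.2, 248.4) = 174.6 kN → bolt shear.

174.6 kN (bolt shear governs)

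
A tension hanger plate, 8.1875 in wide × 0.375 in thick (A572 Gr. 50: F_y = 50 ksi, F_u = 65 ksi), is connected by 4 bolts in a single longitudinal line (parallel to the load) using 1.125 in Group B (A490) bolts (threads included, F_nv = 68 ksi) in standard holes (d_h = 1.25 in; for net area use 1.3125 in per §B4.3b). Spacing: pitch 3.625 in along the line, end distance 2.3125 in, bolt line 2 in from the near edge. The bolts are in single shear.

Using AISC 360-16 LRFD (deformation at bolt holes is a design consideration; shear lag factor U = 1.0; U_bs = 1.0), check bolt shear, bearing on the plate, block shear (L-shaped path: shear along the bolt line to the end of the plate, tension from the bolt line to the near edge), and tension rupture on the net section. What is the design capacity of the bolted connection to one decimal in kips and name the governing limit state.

Bolt shear: A_b = π(1.125)²/4 = 0.99402 in². φR_n = 0.75 × 68 × 0.99402 × 4 × 1 = 202.8 kips.
Bearing (0.375 in plate, F_u = 65 ksi): end bolts L_c = 2.3125 − 1.25/2 = 1.6875, R_n = min(1.2×1.6875×0.375×65, 2.4×1.125×0.375×65) = 49.359 kips/bolt; interior L_c = 3.625 − 1.25 = 2.375, R_n = 65.813 kips/bolt. φR_n = 0.75 × (1×49.359 + 3×65.813) = 185.1 kips.
Block shear: shear path 1×[2.3125+3×3.625] = 1×13.1875 in, A_gv = 4.9453, A_nv = 1×(13.1875 − 3.5×1.3125)×0.375 = 3.2227 in²; tension to near edge: (2 − 0.5×1.3125)×0.375 = 0.50391 in². R_n = min(0.6×65×3.2227, 0.6×50×4.9453) + 1.0×65×0.50391 = min(125.69, 148.36) + 32.754 = 158.44 kips. φR_n = 0.75 × 158.44 = 118.8 kips.
Tension rupture (net): A_n = (8.1875 − 1×1.3125)×0.375 = 2.5781 in² (U = 1.0, A_e = A_n). φR_n = 0.75 × 65 × 2.5781 = 125.7 kips.
Governing: min(202.8, 185.1, 118.8, 125.7) = 118.8 kips → block shear.

118.8 kips (block shear governs)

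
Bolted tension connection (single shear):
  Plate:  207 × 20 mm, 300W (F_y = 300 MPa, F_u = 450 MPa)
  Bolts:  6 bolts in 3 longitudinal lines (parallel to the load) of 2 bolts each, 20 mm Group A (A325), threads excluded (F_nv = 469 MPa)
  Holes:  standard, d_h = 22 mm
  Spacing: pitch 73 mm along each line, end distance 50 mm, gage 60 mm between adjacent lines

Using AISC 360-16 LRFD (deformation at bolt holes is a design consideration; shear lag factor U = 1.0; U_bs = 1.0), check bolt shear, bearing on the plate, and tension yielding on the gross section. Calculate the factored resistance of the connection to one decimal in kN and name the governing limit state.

663.0 kN (bolt shear governs)

Bolt shear: A_b = π(20)²/4 = 314.16 mm². φR_n = 0.75 × 469 × 314.16 × 6 × 1 = 663.0 kN.
Bearing (20 mm plate, F_u = 450 MPa): end bolts L_c = 50 − 22/2 = 39, R_n = min(1.2×39×20×450, 2.4×20×20×450) = 421.2 kN/bolt; interior L_c = 73 − 22 = 51, R_n = 432 kN/bolt. φR_n = 0.75 × (3×421.2 + 3×432) = 1919.7 kN.
Tension yield (gross): A_g = 207×20 = 4140 mm². φR_n = 0.90 × 300 × 4140 = 1117.8 kN.
Governing: min(663.0, 1919.7, 1117.8) = 663.0 kN → bolt shear.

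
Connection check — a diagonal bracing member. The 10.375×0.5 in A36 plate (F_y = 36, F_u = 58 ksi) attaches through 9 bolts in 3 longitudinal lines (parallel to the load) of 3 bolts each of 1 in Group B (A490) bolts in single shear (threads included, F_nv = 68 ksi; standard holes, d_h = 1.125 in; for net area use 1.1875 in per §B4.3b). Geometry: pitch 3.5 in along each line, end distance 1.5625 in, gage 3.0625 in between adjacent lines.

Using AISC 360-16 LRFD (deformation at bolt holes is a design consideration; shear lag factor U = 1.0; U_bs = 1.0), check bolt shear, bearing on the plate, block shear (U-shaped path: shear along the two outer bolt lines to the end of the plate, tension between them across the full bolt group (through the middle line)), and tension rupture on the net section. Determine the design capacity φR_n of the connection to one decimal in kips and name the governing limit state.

Bolt shear: A_b = π(1)²/4 = 0.7854 in². φR_n = 0.75 × 68 × 0.7854 × 9 × 1 = 360.5 kips.
Bearing (0.5 in plate, F_u = 58 ksi): end bolts L_c = 1.5625 − 1.125/2 = 1, R_n = min(1.2×1×0.5×58, 2.4×1×0.5×58) = 34.8 kips/bolt; interior L_c = 3.5 − 1.125 = 2.375, R_n = 69.6 kips/bolt. φR_n = 0.75 × (3×34.8 + 6×69.6) = 391.5 kips.
Block shear: shear path 2×[1.5625+2×3.5] = 2×8.5625 in, A_gv = 8.5625, A_nv = 2×(8.5625 − 2.5×1.1875)×0.5 = 5.5938 in²; tension across gage: (6.125 − 2×1.1875)×0.5 = 1.875 in². R_n = min(0.6×58×5.5938, 0.6×36×8.5625) + 1.0×58×1.875 = min(194.66, 184.95) + 108.75 = 293.7 kips. φR_n = 0.75 × 293.7 = 220.3 kips.
Tension rupture (net): A_n = (10.375 − 3×1.1875)×0.5 = 3.4063 in² (U = 1.0, A_e = A_n). φR_n = 0.75 × 58 × 3.4063 = 148.2 kips.
Governing: min(360.5, 391.5, 220.3, 148.2) = 148.2 kips → net-section rupture.

148.2 kips (net-section rupture governs)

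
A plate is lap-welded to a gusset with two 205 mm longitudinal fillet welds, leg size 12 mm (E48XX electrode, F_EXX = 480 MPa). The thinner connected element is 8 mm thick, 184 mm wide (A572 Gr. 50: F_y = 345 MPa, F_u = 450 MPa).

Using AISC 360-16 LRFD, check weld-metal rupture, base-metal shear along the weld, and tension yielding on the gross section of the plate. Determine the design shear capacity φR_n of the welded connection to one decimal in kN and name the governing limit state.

457.1 kN (gross-section yield governs)

Weld metal: throat = 0.707×12 = 8.484 mm, L = 2×205 = 410 mm. φR_n = 0.75 × 0.6 × 480 × 8.484 × 410 = 751.3 kN.
Base metal shear (8 mm plate): yield φR_n = 1.0×0.6×345×8×410 = 679.0 kN; rupture φR_n = 0.75×0.6×450×8×410 = 664.2 kN; take 664.2 kN (rupture).
Tension yield (gross): A_g = 184×8 = 1472 mm². φR_n = 0.90 × 345 × 1472 = 457.1 kN.
Governing: min(751.3, 664.2, 457.1) = 457.1 kN → gross-section yield.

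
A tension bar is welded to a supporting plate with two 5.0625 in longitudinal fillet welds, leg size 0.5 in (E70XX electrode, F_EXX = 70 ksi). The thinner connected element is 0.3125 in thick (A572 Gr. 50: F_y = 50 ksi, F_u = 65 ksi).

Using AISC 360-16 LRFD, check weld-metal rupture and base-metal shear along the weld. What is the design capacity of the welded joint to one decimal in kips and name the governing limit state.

Weld metal: throat = 0.707×0.5 = 0.3535 in, L = 2×5.0625 = 10.125 in. φR_n = 0.75 × 0.6 × 70 × 0.3535 × 10.125 = 112.7 kips.
Base metal shear (0.3125 in plate): yield φR_n = 1.0×0.6×50×0.3125×10.125 = 94.9 kips; rupture φR_n = 0.75×0.6×65×0.3125×10.125 = 92.5 kips; take 92.5 kips (rupture).
Governing: min(112.7, 92.5) = 92.5 kips → base-metal shear.

92.5 kips (base-metal shear governs)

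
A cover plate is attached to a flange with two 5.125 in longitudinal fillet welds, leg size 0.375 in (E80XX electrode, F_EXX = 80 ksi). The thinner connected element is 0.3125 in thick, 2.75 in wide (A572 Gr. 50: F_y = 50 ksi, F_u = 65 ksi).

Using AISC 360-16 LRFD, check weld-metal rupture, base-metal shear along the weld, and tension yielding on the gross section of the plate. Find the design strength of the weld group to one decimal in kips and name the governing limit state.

38.7 kips (gross-section yield governs)

Weld metal: throat = 0.707×0.375 = 0.26513 in, L = 2×5.125 = 10.25 in. φR_n = 0.75 × 0.6 × 80 × 0.26513 × 10.25 = 97.8 kips.
Base metal shear (0.3125 in plate): yield φR_n = 1.0×0.6×50×0.3125×10.25 = 96.1 kips; rupture φR_n = 0.75×0.6×65×0.3125×10.25 = 93.7 kips; take 93.7 kips (rupture).
Tension yield (gross): A_g = 2.75×0.3125 = 0.85938 in². φR_n = 0.90 × 50 × 0.85938 = 38.7 kips.
Governing: min(97.8, 93.7, 38.7) = 38.7 kips → gross-section yield.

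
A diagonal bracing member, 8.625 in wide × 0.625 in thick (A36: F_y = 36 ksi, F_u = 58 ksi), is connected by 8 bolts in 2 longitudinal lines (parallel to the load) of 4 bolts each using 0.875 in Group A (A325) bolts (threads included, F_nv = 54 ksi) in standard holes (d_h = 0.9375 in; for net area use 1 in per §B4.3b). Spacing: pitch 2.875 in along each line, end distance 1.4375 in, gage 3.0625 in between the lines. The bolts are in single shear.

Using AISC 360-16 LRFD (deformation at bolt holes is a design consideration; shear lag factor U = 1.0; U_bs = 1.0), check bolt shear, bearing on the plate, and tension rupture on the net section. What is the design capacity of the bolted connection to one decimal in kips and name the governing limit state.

Bolt shear: A_b = π(0.875)²/4 = 0.60132 in². φR_n = 0.75 × 54 × 0.60132 × 8 × 1 = 194.8 kips.
Bearing (0.625 in plate, F_u = 58 ksi): end bolts L_c = 1.4375 − 0.9375/2 = 0.96875, R_n = min(1.2×0.96875×0.625×58, 2.4×0.875×0.625×58) = 42.141 kips/bolt; interior L_c = 2.875 − 0.9375 = 1.9375, R_n = 76.125 kips/bolt. φR_n = 0.75 × (2×42.141 + 6×76.125) = 405.8 kips.
Tension rupture (net): A_n = (8.625 − 2×1)×0.625 = 4.1406 in² (U = 1.0, A_e = A_n). φR_n = 0.75 × 58 × 4.1406 = 180.1 kips.
Governing: min(194.8, 405.8, 180.1) = 180.1 kips → net-section rupture.

180.1 kips (net-section rupture governs)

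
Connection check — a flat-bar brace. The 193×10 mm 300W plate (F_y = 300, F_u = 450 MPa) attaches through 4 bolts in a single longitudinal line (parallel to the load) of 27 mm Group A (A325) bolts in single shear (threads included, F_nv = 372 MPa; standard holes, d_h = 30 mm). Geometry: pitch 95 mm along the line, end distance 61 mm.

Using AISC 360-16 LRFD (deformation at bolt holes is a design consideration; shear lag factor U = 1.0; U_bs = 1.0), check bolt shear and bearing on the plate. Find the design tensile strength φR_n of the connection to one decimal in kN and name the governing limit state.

Bolt shear: A_b = π(27)²/4 = 572.56 mm². φR_n = 0.75 × 372 × 572.56 × 4 × 1 = 639.0 kN.
Bearing (10 mm plate, F_u = 450 MPa): end bolts L_c = 61 − 30/2 = 46, R_n = min(1.2×46×10×450, 2.4×27×10×450) = 248.4 kN/bolt; interior L_c = 95 − 30 = 65, R_n = 291.6 kN/bolt. φR_n = 0.75 × (1×248.4 + 3×291.6) = 842.4 kN.
Governing: min(639.0, 842.4) = 639.0 kN → bolt shear.

639.0 kN (bolt shear governs)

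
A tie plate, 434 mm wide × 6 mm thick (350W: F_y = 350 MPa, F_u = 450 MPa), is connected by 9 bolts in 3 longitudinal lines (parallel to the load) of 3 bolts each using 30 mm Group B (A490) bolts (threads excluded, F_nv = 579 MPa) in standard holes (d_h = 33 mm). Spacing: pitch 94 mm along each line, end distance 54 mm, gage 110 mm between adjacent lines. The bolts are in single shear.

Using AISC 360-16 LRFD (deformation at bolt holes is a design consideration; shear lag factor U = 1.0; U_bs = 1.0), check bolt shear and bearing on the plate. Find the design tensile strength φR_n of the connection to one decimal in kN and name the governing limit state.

1148.2 kN (bearing governs)

Bolt shear: A_b = π(30)²/4 = 706.86 mm². φR_n = 0.75 × 579 × 706.86 × 9 × 1 = 2762.6 kN.
Bearing (6 mm plate, F_u = 450 MPa): end bolts L_c = 54 − 33/2 = 37.5, R_n = min(1.2×37.5×6×450, 2.4×30×6×450) = 121.5 kN/bolt; interior L_c = 94 − 33 = 61, R_n = 194.4 kN/bolt. φR_n = 0.75 × (3×121.5 + 6×194.4) = 1148.2 kN.
Governing: min(2762.6, 1148.2) = 1148.2 kN → bearing.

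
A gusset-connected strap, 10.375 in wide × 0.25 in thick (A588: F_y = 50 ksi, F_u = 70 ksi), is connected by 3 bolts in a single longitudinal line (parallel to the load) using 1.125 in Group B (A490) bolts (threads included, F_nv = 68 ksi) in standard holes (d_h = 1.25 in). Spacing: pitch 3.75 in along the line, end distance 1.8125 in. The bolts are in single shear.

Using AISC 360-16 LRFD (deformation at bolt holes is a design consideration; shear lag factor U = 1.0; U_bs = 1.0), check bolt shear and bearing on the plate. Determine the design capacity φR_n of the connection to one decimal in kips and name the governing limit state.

89.6 kips (bearing governs)

Bolt shear: A_b = π(1.125)²/4 = 0.99402 in². φR_n = 0.75 × 68 × 0.99402 × 3 × 1 = 152.1 kips.
Bearing (0.25 in plate, F_u = 70 ksi): end bolts L_c = 1.8125 − 1.25/2 = 1.1875, R_n = min(1.2×1.1875×0.25×70, 2.4×1.125×0.25×70) = 24.938 kips/bolt; interior L_c = 3.75 − 1.25 = 2.5, R_n = 47.25 kips/bolt. φR_n = 0.75 × (1×24.938 + 2×47.25) = 89.6 kips.
Governing: min(152.1, 89.6) = 89.6 kips → bearing.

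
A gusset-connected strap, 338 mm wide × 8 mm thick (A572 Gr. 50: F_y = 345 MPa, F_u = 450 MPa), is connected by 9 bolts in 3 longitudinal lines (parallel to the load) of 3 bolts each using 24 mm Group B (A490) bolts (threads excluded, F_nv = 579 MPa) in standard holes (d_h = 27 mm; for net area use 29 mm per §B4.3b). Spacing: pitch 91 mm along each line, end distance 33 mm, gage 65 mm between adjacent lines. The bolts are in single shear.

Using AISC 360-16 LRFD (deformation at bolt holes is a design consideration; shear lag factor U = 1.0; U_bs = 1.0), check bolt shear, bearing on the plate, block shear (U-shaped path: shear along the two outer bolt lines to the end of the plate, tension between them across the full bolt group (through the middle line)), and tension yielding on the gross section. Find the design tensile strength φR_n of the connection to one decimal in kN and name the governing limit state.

Bolt shear: A_b = π(24)²/4 = 452.39 mm². φR_n = 0.75 × 579 × 452.39 × 9 × 1 = 1768.1 kN.
Bearing (8 mm plate, F_u = 450 MPa): end bolts L_c = 33 − 27/2 = 19.5, R_n = min(1.2×19.5×8×450, 2.4×24×8×450) = 84.24 kN/bolt; interior L_c = 91 − 27 = 64, R_n = 207.36 kN/bolt. φR_n = 0.75 × (3×84.24 + 6×207.36) = 1122.7 kN.
Block shear: shear path 2×[33+2×91] = 2×215 mm, A_gv = 3440, A_nv = 2×(215 − 2.5×29)×8 = 2280 mm²; tension across gage: (130 − 2×29)×8 = 576 mm². R_n = min(0.6×450×2280, 0.6×345×3440) + 1.0×450×576 = min(615.6, 712.08) + 259.2 = 874.8 kN. φR_n = 0.75 × 874.8 = 656.1 kN.
Tension yield (gross): A_g = 338×8 = 2704 mm². φR_n = 0.90 × 345 × 2704 = 839.6 kN.
Governing: min(1768.1, 1122.7, 656.1, 839.6) = 656.1 kN → block shear.

656.1 kN (block shear governs)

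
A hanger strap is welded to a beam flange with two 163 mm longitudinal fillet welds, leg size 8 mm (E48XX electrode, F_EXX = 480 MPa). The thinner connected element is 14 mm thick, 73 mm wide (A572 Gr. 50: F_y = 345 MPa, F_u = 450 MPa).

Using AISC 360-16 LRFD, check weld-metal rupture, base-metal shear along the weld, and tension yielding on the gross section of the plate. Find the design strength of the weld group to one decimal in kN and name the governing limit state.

Weld metal: throat = 0.707×8 = 5.656 mm, L = 2×163 = 326 mm. φR_n = 0.75 × 0.6 × 480 × 5.656 × 326 = 398.3 kN.
Base metal shear (14 mm plate): yield φR_n = 1.0×0.6×345×14×326 = 944.7 kN; rupture φR_n = 0.75×0.6×450×14×326 = 924.2 kN; take 924.2 kN (rupture).
Tension yield (gross): A_g = 73×14 = 1022 mm². φR_n = 0.90 × 345 × 1022 = 317.3 kN.
Governing: min(398.3, 924.2, 317.3) = 317.3 kN → gross-section yield.

317.3 kN (gross-section yield governs)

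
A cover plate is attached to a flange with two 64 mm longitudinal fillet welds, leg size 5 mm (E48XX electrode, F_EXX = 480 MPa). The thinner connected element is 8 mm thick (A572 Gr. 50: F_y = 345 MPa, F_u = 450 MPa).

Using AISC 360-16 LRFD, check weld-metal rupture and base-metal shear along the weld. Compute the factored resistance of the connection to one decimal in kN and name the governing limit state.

97.7 kN (weld metal governs)

Weld metal: throat = 0.707×5 = 3.535 mm, L = 2×64 = 128 mm. φR_n = 0.75 × 0.6 × 480 × 3.535 × 128 = 97.7 kN.
Base metal shear (8 mm plate): yield φR_n = 1.0×0.6×345×8×128 = 212.0 kN; rupture φR_n = 0.75×0.6×450×8×128 = 207.4 kN; take 207.4 kN (rupture).
Governing: min(97.7, 207.4) = 97.7 kN → weld metal.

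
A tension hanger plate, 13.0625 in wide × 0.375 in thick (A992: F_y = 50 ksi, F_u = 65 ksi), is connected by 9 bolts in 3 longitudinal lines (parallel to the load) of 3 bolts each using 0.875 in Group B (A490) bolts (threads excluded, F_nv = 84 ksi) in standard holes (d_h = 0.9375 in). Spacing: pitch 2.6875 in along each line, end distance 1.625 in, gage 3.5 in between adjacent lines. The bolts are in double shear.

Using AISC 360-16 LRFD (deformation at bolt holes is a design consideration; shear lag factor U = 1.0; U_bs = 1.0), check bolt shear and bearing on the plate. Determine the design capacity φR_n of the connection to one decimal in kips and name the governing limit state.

Bolt shear: A_b = π(0.875)²/4 = 0.60132 in². φR_n = 0.75 × 84 × 0.60132 × 9 × 2 = 681.9 kips.
Bearing (0.375 in plate, F_u = 65 ksi): end bolts L_c = 1.625 − 0.9375/2 = 1.15625, R_n = min(1.2×1.15625×0.375×65, 2.4×0.875×0.375×65) = 33.82 kips/bolt; interior L_c = 2.6875 − 0.9375 = 1.75, R_n = 51.188 kips/bolt. φR_n = 0.75 × (3×33.82 + 6×51.188) = 306.4 kips.
Governing: min(681.9, 306.4) = 306.4 kips → bearing.

306.4 kips (bearing governs)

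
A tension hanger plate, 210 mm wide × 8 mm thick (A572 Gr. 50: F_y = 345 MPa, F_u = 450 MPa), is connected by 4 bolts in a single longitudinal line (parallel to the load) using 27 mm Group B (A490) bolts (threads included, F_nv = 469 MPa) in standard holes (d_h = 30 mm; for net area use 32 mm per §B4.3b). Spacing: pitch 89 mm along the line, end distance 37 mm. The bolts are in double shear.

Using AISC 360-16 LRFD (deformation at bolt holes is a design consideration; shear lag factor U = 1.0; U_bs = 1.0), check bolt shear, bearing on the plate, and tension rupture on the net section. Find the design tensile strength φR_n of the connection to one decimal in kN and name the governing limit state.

480.6 kN (net-section rupture governs)

Bolt shear: A_b = π(27)²/4 = 572.56 mm². φR_n = 0.75 × 469 × 572.56 × 4 × 2 = 1611.2 kN.
Bearing (8 mm plate, F_u = 450 MPa): end bolts L_c = 37 − 30/2 = 22, R_n = min(1.2×22×8×450, 2.4×27×8×450) = 95.04 kN/bolt; interior L_c = 89 − 30 = 59, R_n = 233.28 kN/bolt. φR_n = 0.75 × (1×95.04 + 3×233.28) = 596.2 kN.
Tension rupture (net): A_n = (210 − 1×32)×8 = 1424 mm² (U = 1.0, A_e = A_n). φR_n = 0.75 × 450 × 1424 = 480.6 kN.
Governing: min(1611.2, 596.2, 480.6) = 480.6 kN → net-section rupture.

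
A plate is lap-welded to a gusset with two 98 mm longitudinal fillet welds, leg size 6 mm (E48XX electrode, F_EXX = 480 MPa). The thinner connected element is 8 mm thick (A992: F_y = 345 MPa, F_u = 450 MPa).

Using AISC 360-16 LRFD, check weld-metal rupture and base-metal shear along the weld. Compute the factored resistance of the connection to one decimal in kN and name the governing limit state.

179.6 kN (weld metal governs)

Weld metal: throat = 0.707×6 = 4.242 mm, L = 2×98 = 196 mm. φR_n = 0.75 × 0.6 × 480 × 4.242 × 196 = 179.6 kN.
Base metal shear (8 mm plate): yield φR_n = 1.0×0.6×345×8×196 = 324.6 kN; rupture φR_n = 0.75×0.6×450×8×196 = 317.5 kN; take 317.5 kN (rupture).
Governing: min(179.6, 317.5) = 179.6 kN → weld metal.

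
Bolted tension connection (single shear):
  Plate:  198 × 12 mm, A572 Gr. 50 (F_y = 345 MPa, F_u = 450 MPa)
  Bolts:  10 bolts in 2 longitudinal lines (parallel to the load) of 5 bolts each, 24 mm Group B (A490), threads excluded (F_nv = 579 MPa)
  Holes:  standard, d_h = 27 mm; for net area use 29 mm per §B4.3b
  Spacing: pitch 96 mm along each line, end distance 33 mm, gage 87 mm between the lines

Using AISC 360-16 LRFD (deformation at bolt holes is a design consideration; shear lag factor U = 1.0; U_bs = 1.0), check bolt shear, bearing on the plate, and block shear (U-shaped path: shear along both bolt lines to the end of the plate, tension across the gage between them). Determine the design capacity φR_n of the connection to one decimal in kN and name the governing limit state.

Bolt shear: A_b = π(24)²/4 = 452.39 mm². φR_n = 0.75 × 579 × 452.39 × 10 × 1 = 1964.5 kN.
Bearing (12 mm plate, F_u = 450 MPa): end bolts L_c = 33 − 27/2 = 19.5, R_n = min(1.2×19.5×12×450, 2.4×24×12×450) = 126.36 kN/bolt; interior L_c = 96 − 27 = 69, R_n = 311.04 kN/bolt. φR_n = 0.75 × (2×126.36 + 8×311.04) = 2055.8 kN.
Block shear: shear path 2×[33+4×96] = 2×417 mm, A_gv = 10008, A_nv = 2×(417 − 4.5×29)×12 = 6876 mm²; tension across gage: (87 − 1×29)×12 = 696 mm². R_n = min(0.6×450×6876, 0.6×345×10008) + 1.0×450×696 = min(1856.5, 2071.7) + 313.2 = 2169.7 kN. φR_n = 0.75 × 2169.7 = 1627.3 kN.
Governing: min(1964.5, 2055.8, 1627.3) = 1627.3 kN → block shear.

1627.3 kN (block shear governs)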